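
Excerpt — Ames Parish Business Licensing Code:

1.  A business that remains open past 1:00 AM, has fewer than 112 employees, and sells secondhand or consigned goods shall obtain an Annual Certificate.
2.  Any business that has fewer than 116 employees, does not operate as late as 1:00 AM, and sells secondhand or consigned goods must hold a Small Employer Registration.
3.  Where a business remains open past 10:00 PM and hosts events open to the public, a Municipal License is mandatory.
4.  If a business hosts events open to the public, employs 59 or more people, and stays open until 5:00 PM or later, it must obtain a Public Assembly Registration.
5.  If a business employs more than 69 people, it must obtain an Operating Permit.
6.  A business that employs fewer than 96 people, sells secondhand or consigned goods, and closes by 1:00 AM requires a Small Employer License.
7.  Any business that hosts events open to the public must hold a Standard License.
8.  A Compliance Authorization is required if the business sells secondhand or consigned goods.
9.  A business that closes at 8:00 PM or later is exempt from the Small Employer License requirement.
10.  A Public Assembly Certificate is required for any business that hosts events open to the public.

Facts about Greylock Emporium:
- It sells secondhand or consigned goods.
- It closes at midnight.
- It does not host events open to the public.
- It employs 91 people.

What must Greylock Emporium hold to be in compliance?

Compliance Authorization, Operating Permit, Small Employer Registration

1. closes midnight, at/before 1:00 AM; employees 91 < 112; sells secondhand or consigned goods → Annual Certificate not required.
2. employees 91 < 116; closes midnight, at/before 1:00 AM; sells secondhand or consigned goods → Small Employer Registration required.
3. closes midnight, after 10:00 PM; does not host events open to the public → Municipal License not required.
4. does not host events open to the public; employees 91 ≥ 59; closes midnight, after 5:00 PM → Public Assembly Registration not required.
5. employees 91 > 69 → Operating Permit required.
6. employees 91 < 96; sells secondhand or consigned goods; closes midnight, at/before 1:00 AM → Small Employer License required.
7. does not host events open to the public → Standard License not required.
8. sells secondhand or consigned goods → Compliance Authorization required.
9. closes midnight, after 8:00 PM → exempt from Small Employer License.
10. does not host events open to the public → Public Assembly Certificate not required.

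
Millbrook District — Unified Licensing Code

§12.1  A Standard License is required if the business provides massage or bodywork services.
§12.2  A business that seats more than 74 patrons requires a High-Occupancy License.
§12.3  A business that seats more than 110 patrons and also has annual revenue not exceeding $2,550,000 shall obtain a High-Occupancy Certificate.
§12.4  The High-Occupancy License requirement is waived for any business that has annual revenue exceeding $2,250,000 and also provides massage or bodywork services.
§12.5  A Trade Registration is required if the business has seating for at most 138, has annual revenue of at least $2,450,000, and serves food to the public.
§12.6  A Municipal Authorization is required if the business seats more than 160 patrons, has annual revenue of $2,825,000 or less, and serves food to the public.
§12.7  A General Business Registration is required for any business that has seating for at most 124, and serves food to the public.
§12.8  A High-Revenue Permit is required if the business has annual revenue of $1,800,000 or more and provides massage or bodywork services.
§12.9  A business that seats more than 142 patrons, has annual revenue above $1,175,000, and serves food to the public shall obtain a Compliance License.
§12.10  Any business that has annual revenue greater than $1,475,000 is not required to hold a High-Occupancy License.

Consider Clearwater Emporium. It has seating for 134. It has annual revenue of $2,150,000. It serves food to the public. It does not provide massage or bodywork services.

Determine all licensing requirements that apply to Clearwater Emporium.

High-Occupancy Certificate

§12.1 does not provide massage or bodywork services → Standard License not required.
§12.2 seating 134 > 74 → High-Occupancy License required.
§12.3 seating 134 > 110; revenue $2,150,000 ≤ $2,550,000 → High-Occupancy Certificate required.
§12.4 revenue $2,150,000 ≤ $2,250,000; does not provide massage or bodywork services → High-Occupancy License exemption does not apply.
§12.5 seating 134 ≤ 138; revenue $2,150,000 < $2,450,000; serves food to the public → Trade Registration not required.
§12.6 seating 134 ≤ 160; revenue $2,150,000 ≤ $2,825,000; serves food to the public → Municipal Authorization not required.
§12.7 seating 134 > 124; serves food to the public → General Business Registration not required.
§12.8 revenue $2,150,000 ≥ $1,800,000; does not provide massage or bodywork services → High-Revenue Permit not required.
§12.9 seating 134 ≤ 142; revenue $2,150,000 > $1,175,000; serves food to the public → Compliance License not required.
§12.10 revenue $2,150,000 > $1,475,000 → exempt from High-Occupancy License.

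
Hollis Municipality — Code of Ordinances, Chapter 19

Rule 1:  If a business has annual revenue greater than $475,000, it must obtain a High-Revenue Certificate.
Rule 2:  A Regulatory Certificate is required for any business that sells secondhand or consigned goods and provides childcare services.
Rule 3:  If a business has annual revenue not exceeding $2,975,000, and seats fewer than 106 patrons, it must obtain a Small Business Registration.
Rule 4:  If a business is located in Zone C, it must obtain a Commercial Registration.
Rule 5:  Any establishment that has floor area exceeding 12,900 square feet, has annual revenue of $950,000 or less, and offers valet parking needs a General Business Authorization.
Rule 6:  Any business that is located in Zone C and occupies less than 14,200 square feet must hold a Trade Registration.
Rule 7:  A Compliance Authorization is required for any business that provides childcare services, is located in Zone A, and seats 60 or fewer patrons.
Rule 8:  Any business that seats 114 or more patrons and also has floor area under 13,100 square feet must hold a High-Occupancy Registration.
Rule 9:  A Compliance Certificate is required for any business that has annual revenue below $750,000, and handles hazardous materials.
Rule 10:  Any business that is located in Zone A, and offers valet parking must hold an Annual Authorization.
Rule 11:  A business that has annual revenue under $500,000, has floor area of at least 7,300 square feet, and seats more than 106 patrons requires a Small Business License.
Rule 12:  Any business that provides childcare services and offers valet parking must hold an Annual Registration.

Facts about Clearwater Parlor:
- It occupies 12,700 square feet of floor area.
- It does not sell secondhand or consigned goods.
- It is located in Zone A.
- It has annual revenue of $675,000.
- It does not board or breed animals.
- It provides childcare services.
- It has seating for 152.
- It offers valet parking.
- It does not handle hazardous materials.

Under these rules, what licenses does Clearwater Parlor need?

Annual Authorization, Annual Registration, High-Occupancy Registration, High-Revenue Certificate

Rule 1: revenue $675,000 > $475,000 → High-Revenue Certificate required.
Rule 2: does not sell secondhand or consigned goods; provides childcare services → Regulatory Certificate not required.
Rule 3: revenue $675,000 ≤ $2,975,000; seating 152 ≥ 106 → Small Business Registration not required.
Rule 4: is located in Zone A (not: is located in Zone C) → Commercial Registration not required.
Rule 5: floor area 12,700 square feet ≤ 12,900 square feet; revenue $675,000 ≤ $950,000; offers valet parking → General Business Authorization not required.
Rule 6: is located in Zone A (not: is located in Zone C); floor area 12,700 square feet < 14,200 square feet → Trade Registration not required.
Rule 7: provides childcare services; is located in Zone A; seating 152 > 60 → Compliance Authorization not required.
Rule 8: seating 152 ≥ 114; floor area 12,700 square feet < 13,100 square feet → High-Occupancy Registration required.
Rule 9: revenue $675,000 < $750,000; does not handle hazardous materials → Compliance Certificate not required.
Rule 10: is located in Zone A; offers valet parking → Annual Authorization required.
Rule 11: revenue $675,000 ≥ $500,000; floor area 12,700 square feet ≥ 7,300 square feet; seating 152 > 106 → Small Business License not required.
Rule 12: provides childcare services; offers valet parking → Annual Registration required.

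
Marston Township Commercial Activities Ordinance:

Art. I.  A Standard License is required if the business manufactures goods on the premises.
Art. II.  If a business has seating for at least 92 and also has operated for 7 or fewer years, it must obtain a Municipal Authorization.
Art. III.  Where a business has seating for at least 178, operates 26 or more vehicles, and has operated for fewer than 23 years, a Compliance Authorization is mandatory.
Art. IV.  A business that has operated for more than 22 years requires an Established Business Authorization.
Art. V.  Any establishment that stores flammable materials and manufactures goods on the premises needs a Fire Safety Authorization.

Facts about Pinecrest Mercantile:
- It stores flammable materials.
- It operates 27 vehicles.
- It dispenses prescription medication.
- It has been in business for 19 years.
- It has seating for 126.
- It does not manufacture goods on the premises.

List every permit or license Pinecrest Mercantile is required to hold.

Art. I. does not manufacture goods on the premises → Standard License not required.
Art. II. seating 126 ≥ 92; years in business 19 > 7 → Municipal Authorization not required.
Art. III. seating 126 < 178; vehicles 27 ≥ 26; years in business 19 < 23 → Compliance Authorization not required.
Art. IV. years in business 19 ≤ 22 → Established Business Authorization not required.
Art. V. stores flammable materials; does not manufacture goods on the premises → Fire Safety Authorization not required.

None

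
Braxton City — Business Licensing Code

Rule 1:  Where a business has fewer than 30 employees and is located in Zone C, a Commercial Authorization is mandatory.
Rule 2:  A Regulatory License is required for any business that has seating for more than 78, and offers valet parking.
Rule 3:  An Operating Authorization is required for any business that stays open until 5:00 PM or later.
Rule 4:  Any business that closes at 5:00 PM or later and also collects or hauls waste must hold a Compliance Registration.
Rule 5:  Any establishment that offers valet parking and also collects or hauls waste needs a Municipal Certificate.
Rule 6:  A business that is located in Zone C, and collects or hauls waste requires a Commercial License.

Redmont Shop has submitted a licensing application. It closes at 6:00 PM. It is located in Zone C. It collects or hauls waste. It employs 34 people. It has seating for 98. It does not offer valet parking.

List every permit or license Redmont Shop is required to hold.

Commercial License, Compliance Registration, Operating Authorization

Rule 1: employees 34 ≥ 30; is located in Zone C → Commercial Authorization not required.
Rule 2: seating 98 > 78; does not offer valet parking → Regulatory License not required.
Rule 3: closes 6:00 PM, after 5:00 PM → Operating Authorization required.
Rule 4: closes 6:00 PM, after 5:00 PM; collects or hauls waste → Compliance Registration required.
Rule 5: does not offer valet parking; collects or hauls waste → Municipal Certificate not required.
Rule 6: is located in Zone C; collects or hauls waste → Commercial License required.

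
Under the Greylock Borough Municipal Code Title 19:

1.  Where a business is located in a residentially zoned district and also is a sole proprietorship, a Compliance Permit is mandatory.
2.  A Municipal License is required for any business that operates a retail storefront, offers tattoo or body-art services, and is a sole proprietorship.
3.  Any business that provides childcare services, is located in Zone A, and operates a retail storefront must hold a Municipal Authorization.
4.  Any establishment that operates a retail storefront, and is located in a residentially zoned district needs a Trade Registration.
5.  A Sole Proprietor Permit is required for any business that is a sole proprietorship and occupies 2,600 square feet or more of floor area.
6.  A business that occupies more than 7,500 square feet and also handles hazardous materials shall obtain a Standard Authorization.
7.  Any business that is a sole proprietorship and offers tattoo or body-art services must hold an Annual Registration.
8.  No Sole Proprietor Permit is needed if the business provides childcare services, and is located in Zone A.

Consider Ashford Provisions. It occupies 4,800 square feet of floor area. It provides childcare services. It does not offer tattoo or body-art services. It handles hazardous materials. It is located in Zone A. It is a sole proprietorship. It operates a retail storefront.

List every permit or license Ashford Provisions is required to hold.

1. is located in Zone A (not: is located in a residentially zoned district); is a sole proprietorship → Compliance Permit not required.
2. operates a retail storefront; does not offer tattoo or body-art services; is a sole proprietorship → Municipal License not required.
3. provides childcare services; is located in Zone A; operates a retail storefront → Municipal Authorization required.
4. operates a retail storefront; is located in Zone A (not: is located in a residentially zoned district) → Trade Registration not required.
5. is a sole proprietorship; floor area 4,800 square feet ≥ 2,600 square feet → Sole Proprietor Permit required.
6. floor area 4,800 square feet ≤ 7,500 square feet; handles hazardous materials → Standard Authorization not required.
7. is a sole proprietorship; does not offer tattoo or body-art services → Annual Registration not required.
8. provides childcare services; is located in Zone A → exempt from Sole Proprietor Permit.

Municipal Authorization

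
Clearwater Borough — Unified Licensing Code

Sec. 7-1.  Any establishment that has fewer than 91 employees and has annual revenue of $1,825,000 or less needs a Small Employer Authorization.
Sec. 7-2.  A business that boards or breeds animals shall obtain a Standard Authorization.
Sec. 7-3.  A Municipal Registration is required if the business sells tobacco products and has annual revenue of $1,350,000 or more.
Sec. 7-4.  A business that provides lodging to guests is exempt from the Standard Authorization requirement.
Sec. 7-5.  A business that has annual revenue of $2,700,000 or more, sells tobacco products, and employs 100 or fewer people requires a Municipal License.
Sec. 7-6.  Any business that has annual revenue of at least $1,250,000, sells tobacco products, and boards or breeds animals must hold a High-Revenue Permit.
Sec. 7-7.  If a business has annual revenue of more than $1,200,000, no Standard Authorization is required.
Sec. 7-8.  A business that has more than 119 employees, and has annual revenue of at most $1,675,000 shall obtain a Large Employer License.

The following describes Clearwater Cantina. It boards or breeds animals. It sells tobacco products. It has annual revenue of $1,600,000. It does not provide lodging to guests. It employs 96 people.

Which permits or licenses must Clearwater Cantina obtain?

High-Revenue Permit, Municipal Registration

Sec. 7-1. employees 96 ≥ 91; revenue $1,600,000 ≤ $1,825,000 → Small Employer Authorization not required.
Sec. 7-2. boards or breeds animals → Standard Authorization required.
Sec. 7-3. sells tobacco products; revenue $1,600,000 ≥ $1,350,000 → Municipal Registration required.
Sec. 7-4. does not provide lodging to guests → Standard Authorization exemption does not apply.
Sec. 7-5. revenue $1,600,000 < $2,700,000; sells tobacco products; employees 96 ≤ 100 → Municipal License not required.
Sec. 7-6. revenue $1,600,000 ≥ $1,250,000; sells tobacco products; boards or breeds animals → High-Revenue Permit required.
Sec. 7-7. revenue $1,600,000 > $1,200,000 → exempt from Standard Authorization.
Sec. 7-8. employees 96 ≤ 119; revenue $1,600,000 ≤ $1,675,000 → Large Employer License not required.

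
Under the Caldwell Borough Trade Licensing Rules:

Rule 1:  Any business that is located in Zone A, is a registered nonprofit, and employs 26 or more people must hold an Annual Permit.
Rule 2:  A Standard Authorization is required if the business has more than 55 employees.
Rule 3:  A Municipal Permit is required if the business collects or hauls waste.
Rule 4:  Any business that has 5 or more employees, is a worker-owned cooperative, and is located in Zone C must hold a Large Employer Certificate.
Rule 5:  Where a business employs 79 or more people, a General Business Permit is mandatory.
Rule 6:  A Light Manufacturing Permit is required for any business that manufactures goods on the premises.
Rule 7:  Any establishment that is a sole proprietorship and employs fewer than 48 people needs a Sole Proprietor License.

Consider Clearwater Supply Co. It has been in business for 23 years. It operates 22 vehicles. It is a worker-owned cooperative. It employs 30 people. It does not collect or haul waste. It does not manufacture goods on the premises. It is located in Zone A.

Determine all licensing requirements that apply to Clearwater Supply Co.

None

Rule 1: is located in Zone A; is a worker-owned cooperative (not: is a registered nonprofit); employees 30 ≥ 26 → Annual Permit not required.
Rule 2: employees 30 ≤ 55 → Standard Authorization not required.
Rule 3: does not collect or haul waste → Municipal Permit not required.
Rule 4: employees 30 ≥ 5; is a worker-owned cooperative; is located in Zone A (not: is located in Zone C) → Large Employer Certificate not required.
Rule 5: employees 30 < 79 → General Business Permit not required.
Rule 6: does not manufacture goods on the premises → Light Manufacturing Permit not required.
Rule 7: is a worker-owned cooperative (not: is a sole proprietorship); employees 30 < 48 → Sole Proprietor License not required.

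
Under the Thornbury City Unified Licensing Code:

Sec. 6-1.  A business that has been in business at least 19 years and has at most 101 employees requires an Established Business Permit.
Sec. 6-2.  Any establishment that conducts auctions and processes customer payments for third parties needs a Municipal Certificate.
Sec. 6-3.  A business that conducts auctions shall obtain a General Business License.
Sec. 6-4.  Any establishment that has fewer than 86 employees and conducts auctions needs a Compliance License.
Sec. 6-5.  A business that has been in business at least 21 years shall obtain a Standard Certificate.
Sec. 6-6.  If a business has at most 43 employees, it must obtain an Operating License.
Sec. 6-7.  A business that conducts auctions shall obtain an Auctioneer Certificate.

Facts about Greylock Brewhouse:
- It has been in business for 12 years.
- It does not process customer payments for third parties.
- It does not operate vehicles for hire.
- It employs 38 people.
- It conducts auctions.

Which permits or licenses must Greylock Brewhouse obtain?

Auctioneer Certificate, Compliance License, General Business License, Operating License

Sec. 6-1. years in business 12 < 19; employees 38 ≤ 101 → Established Business Permit not required.
Sec. 6-2. conducts auctions; does not process customer payments for third parties → Municipal Certificate not required.
Sec. 6-3. conducts auctions → General Business License required.
Sec. 6-4. employees 38 < 86; conducts auctions → Compliance License required.
Sec. 6-5. years in business 12 < 21 → Standard Certificate not required.
Sec. 6-6. employees 38 ≤ 43 → Operating License required.
Sec. 6-7. conducts auctions → Auctioneer Certificate required.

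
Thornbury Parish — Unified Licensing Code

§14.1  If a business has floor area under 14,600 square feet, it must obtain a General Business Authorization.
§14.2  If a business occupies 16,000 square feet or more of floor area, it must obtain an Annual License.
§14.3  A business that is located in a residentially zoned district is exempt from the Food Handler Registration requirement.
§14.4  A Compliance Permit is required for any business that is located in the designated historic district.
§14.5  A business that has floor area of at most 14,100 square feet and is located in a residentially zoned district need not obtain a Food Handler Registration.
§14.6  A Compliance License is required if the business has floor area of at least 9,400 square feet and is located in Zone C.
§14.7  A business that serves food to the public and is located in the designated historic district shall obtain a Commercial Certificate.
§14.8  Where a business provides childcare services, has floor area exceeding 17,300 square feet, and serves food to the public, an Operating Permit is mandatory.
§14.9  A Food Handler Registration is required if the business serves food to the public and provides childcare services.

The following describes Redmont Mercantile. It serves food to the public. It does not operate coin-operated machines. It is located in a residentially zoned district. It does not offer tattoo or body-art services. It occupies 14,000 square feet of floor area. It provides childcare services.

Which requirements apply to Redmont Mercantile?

General Business Authorization

§14.1 floor area 14,000 square feet < 14,600 square feet → General Business Authorization required.
§14.2 floor area 14,000 square feet < 16,000 square feet → Annual License not required.
§14.3 is located in a residentially zoned district → exempt from Food Handler Registration.
§14.4 is located in a residentially zoned district (not: is located in the designated historic district) → Compliance Permit not required.
§14.5 floor area 14,000 square feet ≤ 14,100 square feet; is located in a residentially zoned district → exempt from Food Handler Registration.
§14.6 floor area 14,000 square feet ≥ 9,400 square feet; is located in a residentially zoned district (not: is located in Zone C) → Compliance License not required.
§14.7 serves food to the public; is located in a residentially zoned district (not: is located in the designated historic district) → Commercial Certificate not required.
§14.8 provides childcare services; floor area 14,000 square feet ≤ 17,300 square feet; serves food to the public → Operating Permit not required.
§14.9 serves food to the public; provides childcare services → Food Handler Registration required.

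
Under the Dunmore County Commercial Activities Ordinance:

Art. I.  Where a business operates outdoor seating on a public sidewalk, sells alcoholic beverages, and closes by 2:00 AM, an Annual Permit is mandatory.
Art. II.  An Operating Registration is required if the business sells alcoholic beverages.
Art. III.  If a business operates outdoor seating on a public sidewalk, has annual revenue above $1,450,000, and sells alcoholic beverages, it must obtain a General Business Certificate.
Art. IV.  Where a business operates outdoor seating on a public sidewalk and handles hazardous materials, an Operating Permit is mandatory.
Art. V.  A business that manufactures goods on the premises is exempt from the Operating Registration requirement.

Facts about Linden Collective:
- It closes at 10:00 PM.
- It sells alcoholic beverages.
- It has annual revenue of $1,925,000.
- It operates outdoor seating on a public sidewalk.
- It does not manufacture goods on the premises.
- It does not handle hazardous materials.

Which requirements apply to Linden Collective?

Annual Permit, General Business Certificate, Operating Registration

Art. I. operates outdoor seating on a public sidewalk; sells alcoholic beverages; closes 10:00 PM, at/before 2:00 AM → Annual Permit required.
Art. II. sells alcoholic beverages → Operating Registration required.
Art. III. operates outdoor seating on a public sidewalk; revenue $1,925,000 > $1,450,000; sells alcoholic beverages → General Business Certificate required.
Art. IV. operates outdoor seating on a public sidewalk; does not handle hazardous materials → Operating Permit not required.
Art. V. does not manufacture goods on the premises → Operating Registration exemption does not apply.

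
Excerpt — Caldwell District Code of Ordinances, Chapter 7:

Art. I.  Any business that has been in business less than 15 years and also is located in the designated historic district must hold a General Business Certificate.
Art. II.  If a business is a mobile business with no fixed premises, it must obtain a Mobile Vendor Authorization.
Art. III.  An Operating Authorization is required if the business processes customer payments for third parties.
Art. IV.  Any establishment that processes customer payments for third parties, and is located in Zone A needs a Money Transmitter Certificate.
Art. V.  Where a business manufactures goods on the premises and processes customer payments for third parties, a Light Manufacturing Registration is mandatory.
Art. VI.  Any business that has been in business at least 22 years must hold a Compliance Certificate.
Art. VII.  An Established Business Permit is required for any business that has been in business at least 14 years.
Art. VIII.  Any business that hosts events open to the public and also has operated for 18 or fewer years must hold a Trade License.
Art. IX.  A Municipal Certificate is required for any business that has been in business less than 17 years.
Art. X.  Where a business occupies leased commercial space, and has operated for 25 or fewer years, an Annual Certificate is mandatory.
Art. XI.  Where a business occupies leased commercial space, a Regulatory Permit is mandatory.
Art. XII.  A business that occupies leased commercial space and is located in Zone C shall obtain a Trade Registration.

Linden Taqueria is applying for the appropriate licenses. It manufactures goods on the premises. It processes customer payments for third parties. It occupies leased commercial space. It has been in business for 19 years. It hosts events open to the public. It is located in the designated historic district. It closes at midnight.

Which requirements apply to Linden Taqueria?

Annual Certificate, Established Business Permit, Light Manufacturing Registration, Operating Authorization, Regulatory Permit

Art. I. years in business 19 ≥ 15; is located in the designated historic district → General Business Certificate not required.
Art. II. occupies leased commercial space (not: is a mobile business with no fixed premises) → Mobile Vendor Authorization not required.
Art. III. processes customer payments for third parties → Operating Authorization required.
Art. IV. processes customer payments for third parties; is located in the designated historic district (not: is located in Zone A) → Money Transmitter Certificate not required.
Art. V. manufactures goods on the premises; processes customer payments for third parties → Light Manufacturing Registration required.
Art. VI. years in business 19 < 22 → Compliance Certificate not required.
Art. VII. years in business 19 ≥ 14 → Established Business Permit required.
Art. VIII. hosts events open to the public; years in business 19 > 18 → Trade License not required.
Art. IX. years in business 19 ≥ 17 → Municipal Certificate not required.
Art. X. occupies leased commercial space; years in business 19 ≤ 25 → Annual Certificate required.
Art. XI. occupies leased commercial space → Regulatory Permit required.
Art. XII. occupies leased commercial space; is located in the designated historic district (not: is located in Zone C) → Trade Registration not required.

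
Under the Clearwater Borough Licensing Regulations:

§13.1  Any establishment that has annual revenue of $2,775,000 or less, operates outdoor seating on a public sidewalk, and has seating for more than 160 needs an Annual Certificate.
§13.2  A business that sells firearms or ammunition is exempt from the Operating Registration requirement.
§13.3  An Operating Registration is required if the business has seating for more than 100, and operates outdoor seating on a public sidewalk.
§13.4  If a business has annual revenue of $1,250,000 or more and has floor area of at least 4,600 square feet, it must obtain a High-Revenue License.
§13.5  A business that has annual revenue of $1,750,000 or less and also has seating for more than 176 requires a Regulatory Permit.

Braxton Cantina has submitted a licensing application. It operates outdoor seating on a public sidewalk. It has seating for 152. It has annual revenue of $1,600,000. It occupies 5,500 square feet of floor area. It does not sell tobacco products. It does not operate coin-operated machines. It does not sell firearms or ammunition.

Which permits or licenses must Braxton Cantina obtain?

High-Revenue License, Operating Registration

§13.1 revenue $1,600,000 ≤ $2,775,000; operates outdoor seating on a public sidewalk; seating 152 ≤ 160 → Annual Certificate not required.
§13.2 does not sell firearms or ammunition → Operating Registration exemption does not apply.
§13.3 seating 152 > 100; operates outdoor seating on a public sidewalk → Operating Registration required.
§13.4 revenue $1,600,000 ≥ $1,250,000; floor area 5,500 square feet ≥ 4,600 square feet → High-Revenue License required.
§13.5 revenue $1,600,000 ≤ $1,750,000; seating 152 ≤ 176 → Regulatory Permit not required.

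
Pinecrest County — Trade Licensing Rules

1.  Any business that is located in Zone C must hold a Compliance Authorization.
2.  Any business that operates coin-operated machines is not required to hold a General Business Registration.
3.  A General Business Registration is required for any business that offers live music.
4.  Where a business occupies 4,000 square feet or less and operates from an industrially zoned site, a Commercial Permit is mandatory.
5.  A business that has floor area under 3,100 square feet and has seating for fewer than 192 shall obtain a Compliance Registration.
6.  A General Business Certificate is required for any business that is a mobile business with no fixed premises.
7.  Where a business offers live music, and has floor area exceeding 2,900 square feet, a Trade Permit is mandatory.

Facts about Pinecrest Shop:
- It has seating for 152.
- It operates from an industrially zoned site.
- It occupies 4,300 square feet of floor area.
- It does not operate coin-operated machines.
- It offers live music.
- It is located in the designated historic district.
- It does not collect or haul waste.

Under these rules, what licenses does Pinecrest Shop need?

1. is located in the designated historic district (not: is located in Zone C) → Compliance Authorization not required.
2. does not operate coin-operated machines → General Business Registration exemption does not apply.
3. offers live music → General Business Registration required.
4. floor area 4,300 square feet > 4,000 square feet; operates from an industrially zoned site → Commercial Permit not required.
5. floor area 4,300 square feet ≥ 3,100 square feet; seating 152 < 192 → Compliance Registration not required.
6. operates from an industrially zoned site (not: is a mobile business with no fixed premises) → General Business Certificate not required.
7. offers live music; floor area 4,300 square feet > 2,900 square feet → Trade Permit required.

General Business Registration, Trade Permit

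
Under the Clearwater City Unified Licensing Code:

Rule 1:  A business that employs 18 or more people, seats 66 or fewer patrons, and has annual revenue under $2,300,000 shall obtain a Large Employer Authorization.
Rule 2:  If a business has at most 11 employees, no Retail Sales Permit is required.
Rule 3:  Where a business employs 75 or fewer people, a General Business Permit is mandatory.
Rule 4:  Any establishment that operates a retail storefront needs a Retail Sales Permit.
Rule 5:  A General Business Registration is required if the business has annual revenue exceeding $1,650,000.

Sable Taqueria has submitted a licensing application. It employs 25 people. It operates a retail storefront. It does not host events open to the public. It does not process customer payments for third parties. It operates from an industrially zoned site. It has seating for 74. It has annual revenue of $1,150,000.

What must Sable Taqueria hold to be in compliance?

Rule 1: employees 25 ≥ 18; seating 74 > 66; revenue $1,150,000 < $2,300,000 → Large Employer Authorization not required.
Rule 2: employees 25 > 11 → Retail Sales Permit exemption does not apply.
Rule 3: employees 25 ≤ 75 → General Business Permit required.
Rule 4: operates a retail storefront → Retail Sales Permit required.
Rule 5: revenue $1,150,000 ≤ $1,650,000 → General Business Registration not required.

General Business Permit, Retail Sales Permit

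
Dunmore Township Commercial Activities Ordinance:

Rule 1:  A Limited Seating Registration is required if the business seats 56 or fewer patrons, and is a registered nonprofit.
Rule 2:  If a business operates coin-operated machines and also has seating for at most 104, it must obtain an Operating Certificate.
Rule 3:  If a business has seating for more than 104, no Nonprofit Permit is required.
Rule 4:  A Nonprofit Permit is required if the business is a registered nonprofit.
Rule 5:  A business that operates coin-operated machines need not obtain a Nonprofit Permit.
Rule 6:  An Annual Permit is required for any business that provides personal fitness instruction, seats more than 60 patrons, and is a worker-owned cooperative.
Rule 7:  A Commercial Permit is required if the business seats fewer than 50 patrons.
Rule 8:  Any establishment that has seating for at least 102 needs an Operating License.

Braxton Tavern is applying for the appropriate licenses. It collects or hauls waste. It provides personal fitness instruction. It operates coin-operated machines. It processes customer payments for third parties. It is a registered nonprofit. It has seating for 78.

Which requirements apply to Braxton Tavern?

Rule 1: seating 78 > 56; is a registered nonprofit → Limited Seating Registration not required.
Rule 2: operates coin-operated machines; seating 78 ≤ 104 → Operating Certificate required.
Rule 3: seating 78 ≤ 104 → Nonprofit Permit exemption does not apply.
Rule 4: is a registered nonprofit → Nonprofit Permit required.
Rule 5: operates coin-operated machines → exempt from Nonprofit Permit.
Rule 6: provides personal fitness instruction; seating 78 > 60; is a registered nonprofit (not: is a worker-owned cooperative) → Annual Permit not required.
Rule 7: seating 78 ≥ 50 → Commercial Permit not required.
Rule 8: seating 78 < 102 → Operating License not required.

Operating Certificate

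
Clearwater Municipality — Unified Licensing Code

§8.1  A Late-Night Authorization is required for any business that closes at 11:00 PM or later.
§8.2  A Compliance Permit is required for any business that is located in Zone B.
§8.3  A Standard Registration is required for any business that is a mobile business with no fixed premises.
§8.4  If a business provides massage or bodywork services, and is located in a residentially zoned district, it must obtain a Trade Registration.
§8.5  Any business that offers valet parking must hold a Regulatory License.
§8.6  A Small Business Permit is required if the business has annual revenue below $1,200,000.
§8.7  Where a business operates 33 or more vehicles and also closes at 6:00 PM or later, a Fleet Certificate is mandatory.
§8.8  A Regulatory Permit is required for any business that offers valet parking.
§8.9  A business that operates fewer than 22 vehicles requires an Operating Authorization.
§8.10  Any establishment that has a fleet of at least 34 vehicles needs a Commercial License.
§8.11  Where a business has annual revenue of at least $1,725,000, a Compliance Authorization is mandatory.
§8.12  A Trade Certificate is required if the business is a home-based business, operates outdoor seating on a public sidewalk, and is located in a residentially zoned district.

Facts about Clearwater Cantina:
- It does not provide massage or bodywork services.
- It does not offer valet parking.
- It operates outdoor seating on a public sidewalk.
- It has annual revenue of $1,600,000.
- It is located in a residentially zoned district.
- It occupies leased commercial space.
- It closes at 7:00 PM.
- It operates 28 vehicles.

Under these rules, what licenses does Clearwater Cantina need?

§8.1 closes 7:00 PM, at/before 11:00 PM → Late-Night Authorization not required.
§8.2 is located in a residentially zoned district (not: is located in Zone B) → Compliance Permit not required.
§8.3 occupies leased commercial space (not: is a mobile business with no fixed premises) → Standard Registration not required.
§8.4 does not provide massage or bodywork services; is located in a residentially zoned district → Trade Registration not required.
§8.5 does not offer valet parking → Regulatory License not required.
§8.6 revenue $1,600,000 ≥ $1,200,000 → Small Business Permit not required.
§8.7 vehicles 28 < 33; closes 7:00 PM, after 6:00 PM → Fleet Certificate not required.
§8.8 does not offer valet parking → Regulatory Permit not required.
§8.9 vehicles 28 ≥ 22 → Operating Authorization not required.
§8.10 vehicles 28 < 34 → Commercial License not required.
§8.11 revenue $1,600,000 < $1,725,000 → Compliance Authorization not required.
§8.12 occupies leased commercial space (not: is a home-based business); operates outdoor seating on a public sidewalk; is located in a residentially zoned district → Trade Certificate not required.

None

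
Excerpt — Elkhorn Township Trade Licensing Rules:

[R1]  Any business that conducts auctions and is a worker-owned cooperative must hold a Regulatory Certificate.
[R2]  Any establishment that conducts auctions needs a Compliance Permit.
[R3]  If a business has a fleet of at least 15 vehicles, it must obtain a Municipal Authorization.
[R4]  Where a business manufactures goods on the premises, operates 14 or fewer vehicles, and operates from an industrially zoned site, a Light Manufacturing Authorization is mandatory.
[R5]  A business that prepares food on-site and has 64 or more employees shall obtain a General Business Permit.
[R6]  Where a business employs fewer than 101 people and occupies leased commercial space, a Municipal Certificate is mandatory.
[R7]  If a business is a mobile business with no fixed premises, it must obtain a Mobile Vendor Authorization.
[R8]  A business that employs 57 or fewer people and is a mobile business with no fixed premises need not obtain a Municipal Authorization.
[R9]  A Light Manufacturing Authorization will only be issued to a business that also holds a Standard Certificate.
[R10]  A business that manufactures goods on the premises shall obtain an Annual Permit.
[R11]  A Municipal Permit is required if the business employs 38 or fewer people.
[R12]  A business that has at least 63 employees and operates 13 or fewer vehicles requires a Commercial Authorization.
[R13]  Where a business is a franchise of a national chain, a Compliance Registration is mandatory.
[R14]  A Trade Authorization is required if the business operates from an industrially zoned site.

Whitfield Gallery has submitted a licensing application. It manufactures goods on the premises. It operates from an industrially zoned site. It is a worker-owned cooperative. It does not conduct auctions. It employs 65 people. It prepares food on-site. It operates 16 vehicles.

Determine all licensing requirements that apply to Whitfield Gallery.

[R1] does not conduct auctions; is a worker-owned cooperative → Regulatory Certificate not required.
[R2] does not conduct auctions → Compliance Permit not required.
[R3] vehicles 16 ≥ 15 → Municipal Authorization required.
[R4] manufactures goods on the premises; vehicles 16 > 14; operates from an industrially zoned site → Light Manufacturing Authorization not required.
[R5] prepares food on-site; employees 65 ≥ 64 → General Business Permit required.
[R6] employees 65 < 101; operates from an industrially zoned site (not: occupies leased commercial space) → Municipal Certificate not required.
[R7] operates from an industrially zoned site (not: is a mobile business with no fixed premises) → Mobile Vendor Authorization not required.
[R8] employees 65 > 57; operates from an industrially zoned site (not: is a mobile business with no fixed premises) → Municipal Authorization exemption does not apply.
[R9] Light Manufacturing Authorization is not required → no effect.
[R10] manufactures goods on the premises → Annual Permit required.
[R11] employees 65 > 38 → Municipal Permit not required.
[R12] employees 65 ≥ 63; vehicles 16 > 13 → Commercial Authorization not required.
[R13] is a worker-owned cooperative (not: is a franchise of a national chain) → Compliance Registration not required.
[R14] operates from an industrially zoned site → Trade Authorization required.

Annual Permit, General Business Permit, Municipal Authorization, Trade Authorization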